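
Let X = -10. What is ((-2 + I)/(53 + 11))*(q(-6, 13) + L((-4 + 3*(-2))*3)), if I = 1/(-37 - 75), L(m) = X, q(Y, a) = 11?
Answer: -225/7168 ≈ -0.031390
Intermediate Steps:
L(m) = -10
I = -1/112 (I = 1/(-112) = -1/112 ≈ -0.0089286)
((-2 + I)/(53 + 11))*(q(-6, 13) + L((-4 + 3*(-2))*3)) = ((-2 - 1/112)/(53 + 11))*(11 - 10) = -225/112/64*1 = -225/112*1/64*1 = -225/7168*1 = -225/7168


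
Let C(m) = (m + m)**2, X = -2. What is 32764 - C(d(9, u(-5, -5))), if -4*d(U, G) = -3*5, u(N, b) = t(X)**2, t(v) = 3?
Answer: 130831/4 ≈ 32708.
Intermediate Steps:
u(N, b) = 9 (u(N, b) = 3**2 = 9)
d(U, G) = 15/4 (d(U, G) = -(-3)*5/4 = -1/4*(-15) = 15/4)
C(m) = 4*m**2 (C(m) = (2*m)**2 = 4*m**2)
32764 - C(d(9, u(-5, -5))) = 32764 - 4*(15/4)**2 = 32764 - 4*225/16 = 32764 - 1*225/4 = 32764 - 225/4 = 130831/4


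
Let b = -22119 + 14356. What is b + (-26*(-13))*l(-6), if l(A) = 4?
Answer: -6411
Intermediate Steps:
b = -7763
b + (-26*(-13))*l(-6) = -7763 - 26*(-13)*4 = -7763 + 338*4 = -7763 + 1352 = -6411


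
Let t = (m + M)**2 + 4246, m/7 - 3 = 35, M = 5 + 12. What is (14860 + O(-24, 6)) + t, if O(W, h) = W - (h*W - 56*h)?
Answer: 99651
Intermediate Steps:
M = 17
m = 266 (m = 21 + 7*35 = 21 + 245 = 266)
O(W, h) = W + 56*h - W*h (O(W, h) = W - (W*h - 56*h) = W - (-56*h + W*h) = W + (56*h - W*h) = W + 56*h - W*h)
t = 84335 (t = (266 + 17)**2 + 4246 = 283**2 + 4246 = 80089 + 4246 = 84335)
(14860 + O(-24, 6)) + t = (14860 + (-24 + 56*6 - 1*(-24)*6)) + 84335 = (14860 + (-24 + 336 + 144)) + 84335 = (14860 + 456) + 84335 = 15316 + 84335 = 99651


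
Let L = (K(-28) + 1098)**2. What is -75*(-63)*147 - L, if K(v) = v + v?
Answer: -391189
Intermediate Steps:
K(v) = 2*v
L = 1085764 (L = (2*(-28) + 1098)**2 = (-56 + 1098)**2 = 1042**2 = 1085764)
-75*(-63)*147 - L = -75*(-63)*147 - 1*1085764 = 4725*147 - 1085764 = 694575 - 1085764 = -391189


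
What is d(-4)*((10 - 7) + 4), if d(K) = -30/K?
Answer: 105/2 ≈ 52.500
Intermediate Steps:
d(-4)*((10 - 7) + 4) = (-30/(-4))*((10 - 7) + 4) = (-30*(-1/4))*(3 + 4) = (15/2)*7 = 105/2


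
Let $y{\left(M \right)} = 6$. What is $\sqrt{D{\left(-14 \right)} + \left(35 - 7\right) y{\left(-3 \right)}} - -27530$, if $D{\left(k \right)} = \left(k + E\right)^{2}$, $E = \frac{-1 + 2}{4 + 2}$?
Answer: $27530 + \frac{\sqrt{12937}}{6} \approx 27549.0$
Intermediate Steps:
$E = \frac{1}{6}$ ($E = 1 \cdot \frac{1}{6} = \frac{1}{6} \approx 0.16667$)
$D{\left(k \right)} = \left(\frac{1}{6} + k\right)^{2}$ ($D{\left(k \right)} = \left(k + \frac{1}{6}\right)^{2} = \left(\frac{1}{6} + k\right)^{2}$)
$\sqrt{D{\left(-14 \right)} + \left(35 - 7\right) y{\left(-3 \right)}} - -27530 = \sqrt{\frac{\left(1 + 6 \left(-14\right)\right)^{2}}{36} + \left(35 - 7\right) 6} - -27530 = \sqrt{\frac{\left(1 - 84\right)^{2}}{36} + 28 \cdot 6} + 27530 = \sqrt{\frac{\left(-83\right)^{2}}{36} + 168} + 27530 = \sqrt{\frac{1}{36} \cdot 6889 + 168} + 27530 = \sqrt{\frac{6889}{36} + 168} + 27530 = \sqrt{\frac{12937}{36}} + 27530 = \frac{\sqrt{12937}}{6} + 27530 = 27530 + \frac{\sqrt{12937}}{6}$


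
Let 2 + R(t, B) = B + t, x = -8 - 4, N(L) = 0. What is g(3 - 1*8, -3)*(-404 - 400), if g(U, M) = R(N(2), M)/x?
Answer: -335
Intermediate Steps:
x = -12
R(t, B) = -2 + B + t (R(t, B) = -2 + (B + t) = -2 + B + t)
g(U, M) = ⅙ - M/12 (g(U, M) = (-2 + M + 0)/(-12) = (-2 + M)*(-1/12) = ⅙ - M/12)
g(3 - 1*8, -3)*(-404 - 400) = (⅙ - 1/12*(-3))*(-404 - 400) = (⅙ + ¼)*(-804) = (5/12)*(-804) = -335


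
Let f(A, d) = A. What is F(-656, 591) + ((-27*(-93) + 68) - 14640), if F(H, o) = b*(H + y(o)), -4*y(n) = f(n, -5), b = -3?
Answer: -38599/4 ≈ -9649.8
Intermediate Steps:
y(n) = -n/4
F(H, o) = -3*H + 3*o/4 (F(H, o) = -3*(H - o/4) = -3*H + 3*o/4)
F(-656, 591) + ((-27*(-93) + 68) - 14640) = (-3*(-656) + (3/4)*591) + ((-27*(-93) + 68) - 14640) = (1968 + 1773/4) + ((2511 + 68) - 14640) = 9645/4 + (2579 - 14640) = 9645/4 - 12061 = -38599/4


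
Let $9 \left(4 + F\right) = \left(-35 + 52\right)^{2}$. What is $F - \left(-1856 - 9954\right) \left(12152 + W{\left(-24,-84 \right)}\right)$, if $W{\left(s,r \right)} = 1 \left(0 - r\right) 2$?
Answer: $\frac{1309493053}{9} \approx 1.455 \cdot 10^{8}$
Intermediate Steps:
$F = \frac{253}{9}$ ($F = -4 + \frac{\left(-35 + 52\right)^{2}}{9} = -4 + \frac{17^{2}}{9} = -4 + \frac{1}{9} \cdot 289 = -4 + \frac{289}{9} = \frac{253}{9} \approx 28.111$)
$W{\left(s,r \right)} = - 2 r$ ($W{\left(s,r \right)} = 1 \left(- r\right) 2 = - r 2 = - 2 r$)
$F - \left(-1856 - 9954\right) \left(12152 + W{\left(-24,-84 \right)}\right) = \frac{253}{9} - \left(-1856 - 9954\right) \left(12152 - -168\right) = \frac{253}{9} - - 11810 \left(12152 + 168\right) = \frac{253}{9} - \left(-11810\right) 12320 = \frac{253}{9} - -145499200 = \frac{253}{9} + 145499200 = \frac{1309493053}{9}$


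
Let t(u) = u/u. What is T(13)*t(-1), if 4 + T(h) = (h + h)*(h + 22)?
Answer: 906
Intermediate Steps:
t(u) = 1
T(h) = -4 + 2*h*(22 + h) (T(h) = -4 + (h + h)*(h + 22) = -4 + (2*h)*(22 + h) = -4 + 2*h*(22 + h))
T(13)*t(-1) = (-4 + 2*13**2 + 44*13)*1 = (-4 + 2*169 + 572)*1 = (-4 + 338 + 572)*1 = 906*1 = 906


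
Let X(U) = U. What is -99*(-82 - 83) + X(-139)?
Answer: 16196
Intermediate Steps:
-99*(-82 - 83) + X(-139) = -99*(-82 - 83) - 139 = -99*(-165) - 139 = 16335 - 139 = 16196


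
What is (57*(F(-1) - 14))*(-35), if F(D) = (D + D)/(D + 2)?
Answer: 31920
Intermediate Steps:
F(D) = 2*D/(2 + D) (F(D) = (2*D)/(2 + D) = 2*D/(2 + D))
(57*(F(-1) - 14))*(-35) = (57*(2*(-1)/(2 - 1) - 14))*(-35) = (57*(2*(-1)/1 - 14))*(-35) = (57*(2*(-1)*1 - 14))*(-35) = (57*(-2 - 14))*(-35) = (57*(-16))*(-35) = -912*(-35) = 31920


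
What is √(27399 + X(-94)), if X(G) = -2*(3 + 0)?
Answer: √27393 ≈ 165.51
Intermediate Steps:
X(G) = -6 (X(G) = -2*3 = -6)
√(27399 + X(-94)) = √(27399 - 6) = √27393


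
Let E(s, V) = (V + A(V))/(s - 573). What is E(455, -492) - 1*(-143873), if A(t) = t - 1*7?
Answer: 16978005/118 ≈ 1.4388e+5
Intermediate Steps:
A(t) = -7 + t (A(t) = t - 7 = -7 + t)
E(s, V) = (-7 + 2*V)/(-573 + s) (E(s, V) = (V + (-7 + V))/(s - 573) = (-7 + 2*V)/(-573 + s))
E(455, -492) - 1*(-143873) = (-7 + 2*(-492))/(-573 + 455) - 1*(-143873) = (-7 - 984)/(-118) + 143873 = -1/118*(-991) + 143873 = 991/118 + 143873 = 16978005/118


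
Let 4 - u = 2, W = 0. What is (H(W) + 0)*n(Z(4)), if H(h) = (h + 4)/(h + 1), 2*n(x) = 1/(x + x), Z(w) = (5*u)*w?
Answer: 1/40 ≈ 0.025000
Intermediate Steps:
u = 2 (u = 4 - 1*2 = 4 - 2 = 2)
Z(w) = 10*w (Z(w) = (5*2)*w = 10*w)
n(x) = 1/(4*x) (n(x) = 1/(2*(x + x)) = 1/(2*((2*x))) = (1/(2*x))/2 = 1/(4*x))
H(h) = (4 + h)/(1 + h)
(H(W) + 0)*n(Z(4)) = ((4 + 0)/(1 + 0) + 0)*(1/(4*((10*4)))) = (4/1 + 0)*((1/4)/40) = (1*4 + 0)*((1/4)*(1/40)) = (4 + 0)*(1/160) = 4*(1/160) = 1/40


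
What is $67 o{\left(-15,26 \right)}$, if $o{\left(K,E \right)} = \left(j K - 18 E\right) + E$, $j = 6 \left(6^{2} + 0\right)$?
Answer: $-246694$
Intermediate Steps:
$j = 216$ ($j = 6 \left(36 + 0\right) = 6 \cdot 36 = 216$)
$o{\left(K,E \right)} = - 17 E + 216 K$ ($o{\left(K,E \right)} = \left(216 K - 18 E\right) + E = \left(- 18 E + 216 K\right) + E = - 17 E + 216 K$)
$67 o{\left(-15,26 \right)} = 67 \left(\left(-17\right) 26 + 216 \left(-15\right)\right) = 67 \left(-442 - 3240\right) = 67 \left(-3682\right) = -246694$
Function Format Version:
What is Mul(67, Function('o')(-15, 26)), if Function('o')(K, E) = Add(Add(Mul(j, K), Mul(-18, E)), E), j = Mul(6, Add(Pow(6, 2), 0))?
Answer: -246694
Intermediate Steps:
j = 216 (j = Mul(6, Add(36, 0)) = Mul(6, 36) = 216)
Function('o')(K, E) = Add(Mul(-17, E), Mul(216, K)) (Function('o')(K, E) = Add(Add(Mul(216, K), Mul(-18, E)), E) = Add(Add(Mul(-18, E), Mul(216, K)), E) = Add(Mul(-17, E), Mul(216, K)))
Mul(67, Function('o')(-15, 26)) = Mul(67, Add(Mul(-17, 26), Mul(216, -15))) = Mul(67, Add(-442, -3240)) = Mul(67, -3682) = -246694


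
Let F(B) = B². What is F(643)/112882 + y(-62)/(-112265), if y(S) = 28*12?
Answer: 46377923633/12672697730 ≈ 3.6597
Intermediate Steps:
y(S) = 336
F(643)/112882 + y(-62)/(-112265) = 643²/112882 + 336/(-112265) = 413449*(1/112882) + 336*(-1/112265) = 413449/112882 - 336/112265 = 46377923633/12672697730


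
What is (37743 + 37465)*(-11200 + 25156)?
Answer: 1049602848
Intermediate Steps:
(37743 + 37465)*(-11200 + 25156) = 75208*13956 = 1049602848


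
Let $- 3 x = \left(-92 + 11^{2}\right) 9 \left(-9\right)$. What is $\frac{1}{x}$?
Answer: $\frac{1}{783} \approx 0.0012771$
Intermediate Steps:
$x = 783$ ($x = - \frac{\left(-92 + 11^{2}\right) 9 \left(-9\right)}{3} = - \frac{\left(-92 + 121\right) \left(-81\right)}{3} = - \frac{29 \left(-81\right)}{3} = \left(- \frac{1}{3}\right) \left(-2349\right) = 783$)
$\frac{1}{x} = \frac{1}{783}$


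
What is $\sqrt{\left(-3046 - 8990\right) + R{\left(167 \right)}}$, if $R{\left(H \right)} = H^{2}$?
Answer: $\sqrt{15853} \approx 125.91$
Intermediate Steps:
$\sqrt{\left(-3046 - 8990\right) + R{\left(167 \right)}} = \sqrt{\left(-3046 - 8990\right) + 167^{2}} = \sqrt{-12036 + 27889} = \sqrt{15853}$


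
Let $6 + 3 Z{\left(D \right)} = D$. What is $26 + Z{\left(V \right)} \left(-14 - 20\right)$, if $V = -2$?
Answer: $\frac{350}{3} \approx 116.67$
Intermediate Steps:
$Z{\left(D \right)} = -2 + \frac{D}{3}$
$26 + Z{\left(V \right)} \left(-14 - 20\right) = 26 + \left(-2 + \frac{1}{3} \left(-2\right)\right) \left(-14 - 20\right) = 26 + \left(-2 - \frac{2}{3}\right) \left(-34\right) = 26 - - \frac{272}{3} = 26 + \frac{272}{3} = \frac{350}{3}$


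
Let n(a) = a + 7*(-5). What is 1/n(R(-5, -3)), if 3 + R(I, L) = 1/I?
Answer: -5/191 ≈ -0.026178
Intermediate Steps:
R(I, L) = -3 + 1/I
n(a) = -35 + a (n(a) = a - 35 = -35 + a)
1/n(R(-5, -3)) = 1/(-35 + (-3 + 1/(-5))) = 1/(-35 + (-3 - ⅕)) = 1/(-35 - 16/5) = 1/(-191/5) = -5/191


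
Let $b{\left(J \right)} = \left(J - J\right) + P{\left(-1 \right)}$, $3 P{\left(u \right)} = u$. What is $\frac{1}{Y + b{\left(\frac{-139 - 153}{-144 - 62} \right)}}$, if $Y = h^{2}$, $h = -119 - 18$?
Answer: $\frac{3}{56306} \approx 5.328 \cdot 10^{-5}$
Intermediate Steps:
$P{\left(u \right)} = \frac{u}{3}$
$b{\left(J \right)} = - \frac{1}{3}$ ($b{\left(J \right)} = \left(J - J\right) + \frac{1}{3} \left(-1\right) = 0 - \frac{1}{3} = - \frac{1}{3}$)
$h = -137$
$Y = 18769$ ($Y = \left(-137\right)^{2} = 18769$)
$\frac{1}{Y + b{\left(\frac{-139 - 153}{-144 - 62} \right)}} = \frac{1}{18769 - \frac{1}{3}} = \frac{1}{\frac{56306}{3}} = \frac{3}{56306}$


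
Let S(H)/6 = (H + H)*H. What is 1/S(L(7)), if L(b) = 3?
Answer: 1/108 ≈ 0.0092593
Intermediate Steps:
S(H) = 12*H² (S(H) = 6*((H + H)*H) = 6*((2*H)*H) = 6*(2*H²) = 12*H²)
1/S(L(7)) = 1/(12*3²) = 1/(12*9) = 1/108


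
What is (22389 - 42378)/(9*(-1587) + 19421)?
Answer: -19989/5138 ≈ -3.8904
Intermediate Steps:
(22389 - 42378)/(9*(-1587) + 19421) = -19989/(-14283 + 19421) = -19989/5138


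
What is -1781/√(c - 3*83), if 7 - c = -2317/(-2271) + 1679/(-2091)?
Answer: 1781*I*√6068829913062/38340260 ≈ 114.44*I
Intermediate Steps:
c = 10736263/1582887 (c = 7 - (-2317/(-2271) + 1679/(-2091)) = 7 - (-2317*(-1/2271) + 1679*(-1/2091)) = 7 - (2317/2271 - 1679/2091) = 7 - 1*343946/1582887 = 7 - 343946/1582887 = 10736263/1582887 ≈ 6.7827)
-1781/√(c - 3*83) = -1781/√(10736263/1582887 - 3*83) = -1781/√(10736263/1582887 - 249) = -1781*(-I*√6068829913062/38340260) = -(-1781)*I*√6068829913062/38340260 = 1781*I*√6068829913062/38340260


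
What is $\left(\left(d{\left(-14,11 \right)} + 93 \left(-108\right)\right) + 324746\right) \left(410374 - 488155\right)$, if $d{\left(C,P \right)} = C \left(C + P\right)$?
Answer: $-24481103064$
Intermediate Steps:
$\left(\left(d{\left(-14,11 \right)} + 93 \left(-108\right)\right) + 324746\right) \left(410374 - 488155\right) = \left(\left(- 14 \left(-14 + 11\right) + 93 \left(-108\right)\right) + 324746\right) \left(410374 - 488155\right) = \left(\left(\left(-14\right) \left(-3\right) - 10044\right) + 324746\right) \left(-77781\right) = \left(\left(42 - 10044\right) + 324746\right) \left(-77781\right) = \left(-10002 + 324746\right) \left(-77781\right) = 314744 \left(-77781\right) = -24481103064$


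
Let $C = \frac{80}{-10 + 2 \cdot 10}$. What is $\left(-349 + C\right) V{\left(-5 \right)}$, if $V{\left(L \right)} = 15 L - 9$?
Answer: $28644$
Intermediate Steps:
$V{\left(L \right)} = -9 + 15 L$
$C = 8$ ($C = \frac{80}{-10 + 20} = \frac{80}{10} = 80 \cdot \frac{1}{10} = 8$)
$\left(-349 + C\right) V{\left(-5 \right)} = \left(-349 + 8\right) \left(-9 + 15 \left(-5\right)\right) = - 341 \left(-9 - 75\right) = \left(-341\right) \left(-84\right) = 28644$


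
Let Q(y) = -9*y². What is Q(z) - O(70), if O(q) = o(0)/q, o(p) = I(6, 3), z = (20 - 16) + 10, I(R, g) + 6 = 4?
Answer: -61739/35 ≈ -1764.0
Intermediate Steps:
I(R, g) = -2 (I(R, g) = -6 + 4 = -2)
z = 14 (z = 4 + 10 = 14)
o(p) = -2
O(q) = -2/q
Q(z) - O(70) = -9*14² - (-2)/70 = -9*196 - (-2)/70 = -1764 - 1*(-1/35) = -1764 + 1/35 = -61739/35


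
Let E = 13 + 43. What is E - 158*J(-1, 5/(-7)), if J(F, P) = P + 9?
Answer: -8772/7 ≈ -1253.1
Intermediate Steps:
J(F, P) = 9 + P
E = 56
E - 158*J(-1, 5/(-7)) = 56 - 158*(9 + 5/(-7)) = 56 - 158*(9 + 5*(-⅐)) = 56 - 158*(9 - 5/7) = 56 - 158*58/7 = 56 - 9164/7 = -8772/7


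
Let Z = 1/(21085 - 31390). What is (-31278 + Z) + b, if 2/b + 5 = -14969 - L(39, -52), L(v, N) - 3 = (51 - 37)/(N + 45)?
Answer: -965347778167/30863475 ≈ -31278.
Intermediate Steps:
Z = -1/10305 (Z = 1/(-10305) = -1/10305 ≈ -9.7040e-5)
L(v, N) = 3 + 14/(45 + N) (L(v, N) = 3 + (51 - 37)/(N + 45) = 3 + 14/(45 + N))
b = -2/14975 (b = 2/(-5 + (-14969 - (149 + 3*(-52))/(45 - 52))) = 2/(-5 + (-14969 - (149 - 156)/(-7))) = 2/(-5 + (-14969 - (-1)*(-7)/7)) = 2/(-5 + (-14969 - 1*1)) = 2/(-5 + (-14969 - 1)) = 2/(-5 - 14970) = 2/(-14975) = 2*(-1/14975) = -2/14975 ≈ -0.00013356)
(-31278 + Z) + b = (-31278 - 1/10305) - 2/14975 = -322319791/10305 - 2/14975 = -965347778167/30863475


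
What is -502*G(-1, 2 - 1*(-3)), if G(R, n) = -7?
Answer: 3514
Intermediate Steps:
-502*G(-1, 2 - 1*(-3)) = -502*(-7) = 3514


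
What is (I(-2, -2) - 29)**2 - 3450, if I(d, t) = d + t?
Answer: -2361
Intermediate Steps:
(I(-2, -2) - 29)**2 - 3450 = ((-2 - 2) - 29)**2 - 3450 = (-4 - 29)**2 - 3450 = (-33)**2 - 3450 = 1089 - 3450 = -2361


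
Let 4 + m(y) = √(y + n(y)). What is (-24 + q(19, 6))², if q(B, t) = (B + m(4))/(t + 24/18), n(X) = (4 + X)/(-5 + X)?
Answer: 233253/484 - 1449*I/121 ≈ 481.93 - 11.975*I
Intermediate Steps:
n(X) = (4 + X)/(-5 + X)
m(y) = -4 + √(y + (4 + y)/(-5 + y))
q(B, t) = (-4 + B + 2*I)/(4/3 + t) (q(B, t) = (B + (-4 + √((4 + 4 + 4*(-5 + 4))/(-5 + 4))))/(t + 24/18) = (B + (-4 + √((4 + 4 + 4*(-1))/(-1))))/(t + 24*(1/18)) = (B + (-4 + √(-(4 + 4 - 4))))/(t + 4/3) = (B + (-4 + √(-1*4)))/(4/3 + t) = (B + (-4 + √(-4)))/(4/3 + t) = (B + (-4 + 2*I))/(4/3 + t) = (-4 + B + 2*I)/(4/3 + t))
(-24 + q(19, 6))² = (-24 + 3*(-4 + 19 + 2*I)/(4 + 3*6))² = (-24 + 3*(15 + 2*I)/(4 + 18))² = (-24 + 3*(15 + 2*I)/22)² = (-24 + 3*(1/22)*(15 + 2*I))² = (-24 + (45/22 + 3*I/11))² = (-483/22 + 3*I/11)²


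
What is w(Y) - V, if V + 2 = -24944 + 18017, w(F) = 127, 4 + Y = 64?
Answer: 7056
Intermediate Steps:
Y = 60 (Y = -4 + 64 = 60)
V = -6929 (V = -2 + (-24944 + 18017) = -2 - 6927 = -6929)
w(Y) - V = 127 - 1*(-6929) = 127 + 6929 = 7056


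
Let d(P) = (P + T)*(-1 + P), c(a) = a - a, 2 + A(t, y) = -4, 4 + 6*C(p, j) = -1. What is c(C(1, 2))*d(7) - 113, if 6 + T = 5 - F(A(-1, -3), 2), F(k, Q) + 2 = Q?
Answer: -113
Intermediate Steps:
C(p, j) = -5/6 (C(p, j) = -2/3 + (1/6)*(-1) = -2/3 - 1/6 = -5/6)
A(t, y) = -6 (A(t, y) = -2 - 4 = -6)
F(k, Q) = -2 + Q
T = -1 (T = -6 + (5 - (-2 + 2)) = -6 + (5 - 1*0) = -6 + (5 + 0) = -6 + 5 = -1)
c(a) = 0
d(P) = (-1 + P)**2 (d(P) = (P - 1)*(-1 + P) = (-1 + P)*(-1 + P) = (-1 + P)**2)
c(C(1, 2))*d(7) - 113 = 0*(1 + 7**2 - 2*7) - 113 = 0*(1 + 49 - 14) - 113 = 0*36 - 113 = 0 - 113 = -113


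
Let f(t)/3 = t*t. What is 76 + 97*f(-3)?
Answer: 2695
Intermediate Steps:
f(t) = 3*t² (f(t) = 3*(t*t) = 3*t²)
76 + 97*f(-3) = 76 + 97*(3*(-3)²) = 76 + 97*(3*9) = 76 + 97*27 = 76 + 2619 = 2695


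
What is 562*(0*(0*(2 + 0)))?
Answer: 0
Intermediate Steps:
562*(0*(0*(2 + 0))) = 562*(0*(0*2)) = 562*(0*0) = 562*0 = 0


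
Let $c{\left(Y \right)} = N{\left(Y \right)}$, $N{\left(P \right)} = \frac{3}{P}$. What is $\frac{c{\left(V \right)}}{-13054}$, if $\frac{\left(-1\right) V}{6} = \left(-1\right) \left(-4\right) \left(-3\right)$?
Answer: $- \frac{1}{313296} \approx -3.1919 \cdot 10^{-6}$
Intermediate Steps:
$V = 72$ ($V = - 6 \left(-1\right) \left(-4\right) \left(-3\right) = - 6 \cdot 4 \left(-3\right) = \left(-6\right) \left(-12\right) = 72$)
$c{\left(Y \right)} = \frac{3}{Y}$
$\frac{c{\left(V \right)}}{-13054} = \frac{3 \cdot \frac{1}{72}}{-13054} = 3 \cdot \frac{1}{72} \left(- \frac{1}{13054}\right) = \frac{1}{24} \left(- \frac{1}{13054}\right) = - \frac{1}{313296}$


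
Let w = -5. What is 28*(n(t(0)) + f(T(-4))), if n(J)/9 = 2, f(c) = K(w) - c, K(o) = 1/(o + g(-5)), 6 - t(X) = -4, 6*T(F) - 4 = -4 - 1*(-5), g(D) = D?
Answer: 7168/15 ≈ 477.87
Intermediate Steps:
T(F) = 5/6 (T(F) = 2/3 + (-4 - 1*(-5))/6 = 2/3 + (-4 + 5)/6 = 2/3 + (1/6)*1 = 2/3 + 1/6 = 5/6)
t(X) = 10 (t(X) = 6 - 1*(-4) = 6 + 4 = 10)
K(o) = 1/(-5 + o) (K(o) = 1/(o - 5) = 1/(-5 + o))
f(c) = -1/10 - c (f(c) = 1/(-5 - 5) - c = 1/(-10) - c = -1/10 - c)
n(J) = 18 (n(J) = 9*2 = 18)
28*(n(t(0)) + f(T(-4))) = 28*(18 + (-1/10 - 1*5/6)) = 28*(18 + (-1/10 - 5/6)) = 28*(18 - 14/15) = 28*(256/15) = 7168/15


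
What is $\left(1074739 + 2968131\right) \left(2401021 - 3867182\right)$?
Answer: $-5927498322070$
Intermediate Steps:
$\left(1074739 + 2968131\right) \left(2401021 - 3867182\right) = 4042870 \left(-1466161\right) = -5927498322070$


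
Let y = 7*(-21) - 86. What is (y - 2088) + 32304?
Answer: 29983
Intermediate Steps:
y = -233 (y = -147 - 86 = -233)
(y - 2088) + 32304 = (-233 - 2088) + 32304 = -2321 + 32304 = 29983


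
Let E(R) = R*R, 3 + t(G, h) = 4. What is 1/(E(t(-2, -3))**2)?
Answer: 1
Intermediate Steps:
t(G, h) = 1 (t(G, h) = -3 + 4 = 1)
E(R) = R**2
1/(E(t(-2, -3))**2) = 1/((1**2)**2) = 1/(1**2) = 1/1 = 1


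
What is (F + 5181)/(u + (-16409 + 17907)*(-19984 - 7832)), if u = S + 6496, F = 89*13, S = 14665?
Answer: -6338/41647207 ≈ -0.00015218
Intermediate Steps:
F = 1157
u = 21161 (u = 14665 + 6496 = 21161)
(F + 5181)/(u + (-16409 + 17907)*(-19984 - 7832)) = (1157 + 5181)/(21161 + (-16409 + 17907)*(-19984 - 7832)) = 6338/(21161 + 1498*(-27816)) = 6338/(21161 - 41668368) = 6338/(-41647207) = 6338*(-1/41647207) = -6338/41647207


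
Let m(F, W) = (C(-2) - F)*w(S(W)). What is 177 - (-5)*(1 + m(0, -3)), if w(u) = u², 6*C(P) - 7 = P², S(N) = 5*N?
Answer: 4489/2 ≈ 2244.5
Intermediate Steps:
C(P) = 7/6 + P²/6
m(F, W) = 25*W²*(11/6 - F) (m(F, W) = ((7/6 + (⅙)*(-2)²) - F)*(5*W)² = ((7/6 + (⅙)*4) - F)*(25*W²) = ((7/6 + ⅔) - F)*(25*W²) = (11/6 - F)*(25*W²) = 25*W²*(11/6 - F))
177 - (-5)*(1 + m(0, -3)) = 177 - (-5)*(1 + (-3)²*(275/6 - 25*0)) = 177 - (-5)*(1 + 9*(275/6 + 0)) = 177 - (-5)*(1 + 9*(275/6)) = 177 - (-5)*(1 + 825/2) = 177 - (-5)*827/2 = 177 - 1*(-4135/2) = 177 + 4135/2 = 4489/2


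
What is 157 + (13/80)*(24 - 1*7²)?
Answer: 2447/16 ≈ 152.94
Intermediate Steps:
157 + (13/80)*(24 - 1*7²) = 157 + (13*(1/80))*(24 - 1*49) = 157 + 13*(24 - 49)/80 = 157 + (13/80)*(-25) = 157 - 65/16 = 2447/16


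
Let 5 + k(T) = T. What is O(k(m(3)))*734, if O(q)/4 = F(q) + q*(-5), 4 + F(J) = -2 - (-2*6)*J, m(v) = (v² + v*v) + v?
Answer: 311216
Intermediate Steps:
m(v) = v + 2*v² (m(v) = (v² + v²) + v = 2*v² + v = v + 2*v²)
k(T) = -5 + T
F(J) = -6 + 12*J (F(J) = -4 + (-2 - (-2*6)*J) = -4 + (-2 - (-12)*J) = -4 + (-2 + 12*J) = -6 + 12*J)
O(q) = -24 + 28*q (O(q) = 4*((-6 + 12*q) + q*(-5)) = 4*((-6 + 12*q) - 5*q) = 4*(-6 + 7*q) = -24 + 28*q)
O(k(m(3)))*734 = (-24 + 28*(-5 + 3*(1 + 2*3)))*734 = (-24 + 28*(-5 + 3*(1 + 6)))*734 = (-24 + 28*(-5 + 3*7))*734 = (-24 + 28*(-5 + 21))*734 = (-24 + 28*16)*734 = (-24 + 448)*734 = 424*734 = 311216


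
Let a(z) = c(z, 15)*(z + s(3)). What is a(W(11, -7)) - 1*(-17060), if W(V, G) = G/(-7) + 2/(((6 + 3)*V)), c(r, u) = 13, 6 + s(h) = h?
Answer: 1686392/99 ≈ 17034.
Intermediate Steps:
s(h) = -6 + h
W(V, G) = -G/7 + 2/(9*V) (W(V, G) = G*(-⅐) + 2/((9*V)) = -G/7 + 2*(1/(9*V)) = -G/7 + 2/(9*V))
a(z) = -39 + 13*z (a(z) = 13*(z + (-6 + 3)) = 13*(z - 3) = 13*(-3 + z) = -39 + 13*z)
a(W(11, -7)) - 1*(-17060) = (-39 + 13*(-⅐*(-7) + (2/9)/11)) - 1*(-17060) = (-39 + 13*(1 + (2/9)*(1/11))) + 17060 = (-39 + 13*(1 + 2/99)) + 17060 = (-39 + 13*(101/99)) + 17060 = (-39 + 1313/99) + 17060 = -2548/99 + 17060 = 1686392/99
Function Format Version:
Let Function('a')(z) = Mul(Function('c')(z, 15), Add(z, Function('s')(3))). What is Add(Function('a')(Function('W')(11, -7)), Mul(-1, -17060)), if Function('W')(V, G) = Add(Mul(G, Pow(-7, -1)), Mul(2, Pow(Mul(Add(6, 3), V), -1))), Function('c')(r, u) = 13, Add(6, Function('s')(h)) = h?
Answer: Rational(1686392, 99) ≈ 17034.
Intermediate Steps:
Function('s')(h) = Add(-6, h)
Function('W')(V, G) = Add(Mul(Rational(-1, 7), G), Mul(Rational(2, 9), Pow(V, -1))) (Function('W')(V, G) = Add(Mul(G, Rational(-1, 7)), Mul(2, Pow(Mul(9, V), -1))) = Add(Mul(Rational(-1, 7), G), Mul(2, Mul(Rational(1, 9), Pow(V, -1)))) = Add(Mul(Rational(-1, 7), G), Mul(Rational(2, 9), Pow(V, -1))))
Function('a')(z) = Add(-39, Mul(13, z)) (Function('a')(z) = Mul(13, Add(z, Add(-6, 3))) = Mul(13, Add(z, -3)) = Mul(13, Add(-3, z)) = Add(-39, Mul(13, z)))
Add(Function('a')(Function('W')(11, -7)), Mul(-1, -17060)) = Add(Add(-39, Mul(13, Add(Mul(Rational(-1, 7), -7), Mul(Rational(2, 9), Pow(11, -1))))), Mul(-1, -17060)) = Add(Add(-39, Mul(13, Add(1, Mul(Rational(2, 9), Rational(1, 11))))), 17060) = Add(Add(-39, Mul(13, Add(1, Rational(2, 99)))), 17060) = Add(Add(-39, Mul(13, Rational(101, 99))), 17060) = Add(Add(-39, Rational(1313, 99)), 17060) = Add(Rational(-2548, 99), 17060) = Rational(1686392, 99)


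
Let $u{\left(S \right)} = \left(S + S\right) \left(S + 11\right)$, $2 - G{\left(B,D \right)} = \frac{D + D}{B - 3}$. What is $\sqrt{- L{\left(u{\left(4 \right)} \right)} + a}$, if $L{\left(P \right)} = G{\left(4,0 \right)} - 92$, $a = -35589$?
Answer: $i \sqrt{35499} \approx 188.41 i$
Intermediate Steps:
$G{\left(B,D \right)} = 2 - \frac{2 D}{-3 + B}$ ($G{\left(B,D \right)} = 2 - \frac{D + D}{B - 3} = 2 - \frac{2 D}{-3 + B}$)
$u{\left(S \right)} = 2 S \left(11 + S\right)$
$L{\left(P \right)} = -90$ ($L{\left(P \right)} = \frac{2 \left(-3 + 4 - 0\right)}{-3 + 4} - 92 = \frac{2 \left(-3 + 4 + 0\right)}{1} - 92 = 2 \cdot 1 \cdot 1 - 92 = 2 - 92 = -90$)
$\sqrt{- L{\left(u{\left(4 \right)} \right)} + a} = \sqrt{\left(-1\right) \left(-90\right) - 35589} = \sqrt{90 - 35589} = \sqrt{-35499} = i \sqrt{35499}$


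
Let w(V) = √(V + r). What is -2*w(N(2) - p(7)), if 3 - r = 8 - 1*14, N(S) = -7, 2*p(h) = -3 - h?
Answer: -2*√7 ≈ -5.2915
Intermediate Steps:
p(h) = -3/2 - h/2 (p(h) = (-3 - h)/2 = -3/2 - h/2)
r = 9 (r = 3 - (8 - 1*14) = 3 - (8 - 14) = 3 - 1*(-6) = 3 + 6 = 9)
w(V) = √(9 + V) (w(V) = √(V + 9) = √(9 + V))
-2*w(N(2) - p(7)) = -2*√(9 + (-7 - (-3/2 - ½*7))) = -2*√(9 + (-7 - (-3/2 - 7/2))) = -2*√(9 + (-7 - 1*(-5))) = -2*√(9 + (-7 + 5)) = -2*√(9 - 2) = -2*√7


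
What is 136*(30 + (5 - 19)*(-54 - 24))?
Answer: 152592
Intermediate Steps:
136*(30 + (5 - 19)*(-54 - 24)) = 136*(30 - 14*(-78)) = 136*(30 + 1092) = 136*1122 = 152592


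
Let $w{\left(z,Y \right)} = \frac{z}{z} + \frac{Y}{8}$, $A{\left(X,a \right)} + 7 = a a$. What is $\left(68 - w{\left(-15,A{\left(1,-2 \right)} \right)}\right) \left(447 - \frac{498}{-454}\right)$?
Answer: $\frac{27413001}{908} \approx 30191.0$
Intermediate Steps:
$A{\left(X,a \right)} = -7 + a^{2}$ ($A{\left(X,a \right)} = -7 + a a = -7 + a^{2}$)
$w{\left(z,Y \right)} = 1 + \frac{Y}{8}$ ($w{\left(z,Y \right)} = 1 + Y \frac{1}{8} = 1 + \frac{Y}{8}$)
$\left(68 - w{\left(-15,A{\left(1,-2 \right)} \right)}\right) \left(447 - \frac{498}{-454}\right) = \left(68 - \left(1 + \frac{-7 + \left(-2\right)^{2}}{8}\right)\right) \left(447 - \frac{498}{-454}\right) = \left(68 - \left(1 + \frac{-7 + 4}{8}\right)\right) \left(447 - - \frac{249}{227}\right) = \left(68 - \left(1 + \frac{1}{8} \left(-3\right)\right)\right) \left(447 + \frac{249}{227}\right) = \left(68 - \left(1 - \frac{3}{8}\right)\right) \frac{101718}{227} = \left(68 - \frac{5}{8}\right) \frac{101718}{227} = \frac{539}{8} \cdot \frac{101718}{227} = \frac{27413001}{908}$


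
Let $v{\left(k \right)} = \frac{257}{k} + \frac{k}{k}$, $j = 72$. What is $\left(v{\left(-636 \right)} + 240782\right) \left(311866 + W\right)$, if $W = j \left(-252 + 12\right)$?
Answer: $\frac{22556115812183}{318} \approx 7.0931 \cdot 10^{10}$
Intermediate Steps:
$v{\left(k \right)} = 1 + \frac{257}{k}$ ($v{\left(k \right)} = \frac{257}{k} + 1 = 1 + \frac{257}{k}$)
$W = -17280$ ($W = 72 \left(-252 + 12\right) = 72 \left(-240\right) = -17280$)
$\left(v{\left(-636 \right)} + 240782\right) \left(311866 + W\right) = \left(\frac{257 - 636}{-636} + 240782\right) \left(311866 - 17280\right) = \left(\left(- \frac{1}{636}\right) \left(-379\right) + 240782\right) 294586 = \left(\frac{379}{636} + 240782\right) 294586 = \frac{153137731}{636} \cdot 294586 = \frac{22556115812183}{318}$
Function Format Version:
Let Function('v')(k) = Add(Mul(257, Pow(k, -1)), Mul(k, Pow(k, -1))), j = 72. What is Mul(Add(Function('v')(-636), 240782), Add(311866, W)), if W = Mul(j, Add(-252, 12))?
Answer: Rational(22556115812183, 318) ≈ 7.0931e+10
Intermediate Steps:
Function('v')(k) = Add(1, Mul(257, Pow(k, -1))) (Function('v')(k) = Add(Mul(257, Pow(k, -1)), 1) = Add(1, Mul(257, Pow(k, -1))))
W = -17280 (W = Mul(72, Add(-252, 12)) = Mul(72, -240) = -17280)
Mul(Add(Function('v')(-636), 240782), Add(311866, W)) = Mul(Add(Mul(Pow(-636, -1), Add(257, -636)), 240782), Add(311866, -17280)) = Mul(Add(Mul(Rational(-1, 636), -379), 240782), 294586) = Mul(Add(Rational(379, 636), 240782), 294586) = Mul(Rational(153137731, 636), 294586) = Rational(22556115812183, 318)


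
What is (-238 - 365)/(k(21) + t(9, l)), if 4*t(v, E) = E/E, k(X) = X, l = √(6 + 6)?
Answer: -2412/85 ≈ -28.376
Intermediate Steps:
l = 2*√3 (l = √12 = 2*√3 ≈ 3.4641)
t(v, E) = ¼ (t(v, E) = (E/E)/4 = (¼)*1 = ¼)
(-238 - 365)/(k(21) + t(9, l)) = (-238 - 365)/(21 + ¼) = -603/85/4 = -603*4/85 = -2412/85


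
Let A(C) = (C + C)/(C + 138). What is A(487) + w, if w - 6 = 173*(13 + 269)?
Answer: 30495974/625 ≈ 48794.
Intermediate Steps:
A(C) = 2*C/(138 + C) (A(C) = (2*C)/(138 + C) = 2*C/(138 + C))
w = 48792 (w = 6 + 173*(13 + 269) = 6 + 173*282 = 6 + 48786 = 48792)
A(487) + w = 2*487/(138 + 487) + 48792 = 2*487/625 + 48792 = 2*487*(1/625) + 48792 = 974/625 + 48792 = 30495974/625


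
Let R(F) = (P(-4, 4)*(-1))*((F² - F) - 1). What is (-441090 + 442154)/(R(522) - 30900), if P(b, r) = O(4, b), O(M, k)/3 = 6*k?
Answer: 266/4887573 ≈ 5.4424e-5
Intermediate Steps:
O(M, k) = 18*k (O(M, k) = 3*(6*k) = 18*k)
P(b, r) = 18*b
R(F) = -72 - 72*F + 72*F² (R(F) = ((18*(-4))*(-1))*((F² - F) - 1) = (-72*(-1))*(-1 + F² - F) = 72*(-1 + F² - F) = -72 - 72*F + 72*F²)
(-441090 + 442154)/(R(522) - 30900) = (-441090 + 442154)/((-72 - 72*522 + 72*522²) - 30900) = 1064/((-72 - 37584 + 72*272484) - 30900) = 1064/((-72 - 37584 + 19618848) - 30900) = 1064/(19581192 - 30900) = 1064/19550292 = 1064*(1/19550292) = 266/4887573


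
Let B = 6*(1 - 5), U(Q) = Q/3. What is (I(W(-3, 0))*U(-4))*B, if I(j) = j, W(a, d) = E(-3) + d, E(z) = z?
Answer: -96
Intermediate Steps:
W(a, d) = -3 + d
U(Q) = Q/3 (U(Q) = Q*(⅓) = Q/3)
B = -24 (B = 6*(-4) = -24)
(I(W(-3, 0))*U(-4))*B = ((-3 + 0)*((⅓)*(-4)))*(-24) = -3*(-4/3)*(-24) = 4*(-24) = -96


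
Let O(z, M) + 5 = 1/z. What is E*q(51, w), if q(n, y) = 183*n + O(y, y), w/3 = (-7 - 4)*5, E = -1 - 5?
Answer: -3078238/55 ≈ -55968.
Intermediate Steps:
E = -6
O(z, M) = -5 + 1/z
w = -165 (w = 3*((-7 - 4)*5) = 3*(-11*5) = 3*(-55) = -165)
q(n, y) = -5 + 1/y + 183*n (q(n, y) = 183*n + (-5 + 1/y) = -5 + 1/y + 183*n)
E*q(51, w) = -6*(-5 + 1/(-165) + 183*51) = -6*(-5 - 1/165 + 9333) = -6*1539119/165 = -3078238/55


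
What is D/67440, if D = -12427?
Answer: -12427/67440 ≈ -0.18427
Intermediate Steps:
D/67440 = -12427/67440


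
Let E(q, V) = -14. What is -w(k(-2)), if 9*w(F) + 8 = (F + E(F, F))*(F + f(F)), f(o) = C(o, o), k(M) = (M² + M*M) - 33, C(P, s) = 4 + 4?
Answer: -655/9 ≈ -72.778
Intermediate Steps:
C(P, s) = 8
k(M) = -33 + 2*M² (k(M) = (M² + M²) - 33 = 2*M² - 33 = -33 + 2*M²)
f(o) = 8
w(F) = -8/9 + (-14 + F)*(8 + F)/9 (w(F) = -8/9 + ((F - 14)*(F + 8))/9 = -8/9 + ((-14 + F)*(8 + F))/9 = -8/9 + (-14 + F)*(8 + F)/9)
-w(k(-2)) = -(-40/3 - 2*(-33 + 2*(-2)²)/3 + (-33 + 2*(-2)²)²/9) = -(-40/3 - 2*(-33 + 2*4)/3 + (-33 + 2*4)²/9) = -(-40/3 - 2*(-33 + 8)/3 + (-33 + 8)²/9) = -(-40/3 - ⅔*(-25) + (⅑)*(-25)²) = -(-40/3 + 50/3 + (⅑)*625) = -(-40/3 + 50/3 + 625/9) = -1*655/9 = -655/9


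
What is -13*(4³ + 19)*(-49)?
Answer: 52871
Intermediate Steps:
-13*(4³ + 19)*(-49) = -13*(64 + 19)*(-49) = -13*83*(-49) = -1079*(-49) = 52871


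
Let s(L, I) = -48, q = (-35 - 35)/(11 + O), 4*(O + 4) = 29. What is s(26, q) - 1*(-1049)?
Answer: 1001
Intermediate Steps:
O = 13/4 (O = -4 + (¼)*29 = -4 + 29/4 = 13/4 ≈ 3.2500)
q = -280/57 (q = (-35 - 35)/(11 + 13/4) = -70/57/4 = -70*4/57 = -280/57 ≈ -4.9123)
s(26, q) - 1*(-1049) = -48 - 1*(-1049) = -48 + 1049 = 1001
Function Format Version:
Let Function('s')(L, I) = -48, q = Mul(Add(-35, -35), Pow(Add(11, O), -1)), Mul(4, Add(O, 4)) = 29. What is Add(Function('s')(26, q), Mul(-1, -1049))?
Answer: 1001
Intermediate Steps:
O = Rational(13, 4) (O = Add(-4, Mul(Rational(1, 4), 29)) = Add(-4, Rational(29, 4)) = Rational(13, 4) ≈ 3.2500)
q = Rational(-280, 57) (q = Mul(Add(-35, -35), Pow(Add(11, Rational(13, 4)), -1)) = Mul(-70, Pow(Rational(57, 4), -1)) = Mul(-70, Rational(4, 57)) = Rational(-280, 57) ≈ -4.9123)
Add(Function('s')(26, q), Mul(-1, -1049)) = Add(-48, Mul(-1, -1049)) = Add(-48, 1049) = 1001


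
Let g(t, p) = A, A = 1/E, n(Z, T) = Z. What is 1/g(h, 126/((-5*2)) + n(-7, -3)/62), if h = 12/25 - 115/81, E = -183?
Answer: -183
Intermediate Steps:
h = -1903/2025 (h = 12*(1/25) - 115*1/81 = 12/25 - 115/81 = -1903/2025 ≈ -0.93975)
A = -1/183 (A = 1/(-183) = -1/183 ≈ -0.0054645)
g(t, p) = -1/183
1/g(h, 126/((-5*2)) + n(-7, -3)/62) = 1/(-1/183) = -183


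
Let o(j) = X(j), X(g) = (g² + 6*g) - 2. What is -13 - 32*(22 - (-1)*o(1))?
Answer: -877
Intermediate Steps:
X(g) = -2 + g² + 6*g
o(j) = -2 + j² + 6*j
-13 - 32*(22 - (-1)*o(1)) = -13 - 32*(22 - (-1)*(-2 + 1² + 6*1)) = -13 - 32*(22 - (-1)*(-2 + 1 + 6)) = -13 - 32*(22 - (-1)*5) = -13 - 32*(22 - 1*(-5)) = -13 - 32*(22 + 5) = -13 - 32*27 = -13 - 864 = -877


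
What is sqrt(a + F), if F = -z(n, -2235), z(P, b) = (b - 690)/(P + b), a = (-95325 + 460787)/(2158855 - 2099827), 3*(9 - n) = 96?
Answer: sqrt(1359001751327661)/16660653 ≈ 2.2127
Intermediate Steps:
n = -23 (n = 9 - 1/3*96 = 9 - 32 = -23)
a = 182731/29514 (a = 365462/59028 = 365462*(1/59028) = 182731/29514 ≈ 6.1913)
z(P, b) = (-690 + b)/(P + b)
F = -2925/2258 (F = -(-690 - 2235)/(-23 - 2235) = -(-2925)/(-2258) = -(-1)*(-2925)/2258 = -1*2925/2258 = -2925/2258 ≈ -1.2954)
sqrt(a + F) = sqrt(182731/29514 - 2925/2258) = sqrt(81569537/16660653) = sqrt(1359001751327661)/16660653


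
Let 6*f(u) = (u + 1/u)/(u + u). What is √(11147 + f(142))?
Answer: √8091712383/852 ≈ 105.58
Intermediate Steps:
f(u) = (u + 1/u)/(12*u) (f(u) = ((u + 1/u)/(u + u))/6 = ((u + 1/u)/((2*u)))/6 = ((u + 1/u)*(1/(2*u)))/6 = ((u + 1/u)/(2*u))/6 = (u + 1/u)/(12*u))
√(11147 + f(142)) = √(11147 + (1/12)*(1 + 142²)/142²) = √(11147 + (1/12)*(1/20164)*(1 + 20164)) = √(11147 + (1/12)*(1/20164)*20165) = √(11147 + 20165/241968) = √(2697237461/241968) = √8091712383/852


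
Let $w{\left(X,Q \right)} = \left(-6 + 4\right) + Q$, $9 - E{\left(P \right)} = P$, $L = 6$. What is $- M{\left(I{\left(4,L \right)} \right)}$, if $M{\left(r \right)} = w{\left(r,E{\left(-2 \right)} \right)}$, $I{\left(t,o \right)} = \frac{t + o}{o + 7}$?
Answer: $-9$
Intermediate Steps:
$I{\left(t,o \right)} = \frac{o + t}{7 + o}$
$E{\left(P \right)} = 9 - P$
$w{\left(X,Q \right)} = -2 + Q$
$M{\left(r \right)} = 9$ ($M{\left(r \right)} = -2 + \left(9 - -2\right) = -2 + \left(9 + 2\right) = -2 + 11 = 9$)
$- M{\left(I{\left(4,L \right)} \right)} = \left(-1\right) 9 = -9$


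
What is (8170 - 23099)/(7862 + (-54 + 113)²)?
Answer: -14929/11343 ≈ -1.3161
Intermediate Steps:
(8170 - 23099)/(7862 + (-54 + 113)²) = -14929/(7862 + 59²) = -14929/(7862 + 3481) = -14929/11343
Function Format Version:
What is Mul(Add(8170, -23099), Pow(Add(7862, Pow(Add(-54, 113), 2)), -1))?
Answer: Rational(-14929, 11343) ≈ -1.3161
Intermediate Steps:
Mul(Add(8170, -23099), Pow(Add(7862, Pow(Add(-54, 113), 2)), -1)) = Mul(-14929, Pow(Add(7862, Pow(59, 2)), -1)) = Mul(-14929, Pow(Add(7862, 3481), -1)) = Mul(-14929, Pow(11343, -1)) = Mul(-14929, Rational(1, 11343)) = Rational(-14929, 11343)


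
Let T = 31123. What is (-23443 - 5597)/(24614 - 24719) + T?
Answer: 219797/7 ≈ 31400.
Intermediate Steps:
(-23443 - 5597)/(24614 - 24719) + T = (-23443 - 5597)/(24614 - 24719) + 31123 = -29040/(-105) + 31123 = -29040*(-1/105) + 31123 = 1936/7 + 31123 = 219797/7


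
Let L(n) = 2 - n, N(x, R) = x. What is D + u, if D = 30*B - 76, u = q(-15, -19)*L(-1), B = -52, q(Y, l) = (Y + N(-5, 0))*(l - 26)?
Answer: 1064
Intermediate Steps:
q(Y, l) = (-26 + l)*(-5 + Y) (q(Y, l) = (Y - 5)*(l - 26) = (-5 + Y)*(-26 + l) = (-26 + l)*(-5 + Y))
u = 2700 (u = (130 - 26*(-15) - 5*(-19) - 15*(-19))*(2 - 1*(-1)) = (130 + 390 + 95 + 285)*(2 + 1) = 900*3 = 2700)
D = -1636 (D = 30*(-52) - 76 = -1560 - 76 = -1636)
D + u = -1636 + 2700 = 1064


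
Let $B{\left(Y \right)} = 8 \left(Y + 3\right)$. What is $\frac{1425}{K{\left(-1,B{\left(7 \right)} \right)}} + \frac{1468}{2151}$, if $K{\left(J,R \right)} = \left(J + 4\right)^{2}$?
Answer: $\frac{342043}{2151} \approx 159.02$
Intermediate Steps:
$B{\left(Y \right)} = 24 + 8 Y$ ($B{\left(Y \right)} = 8 \left(3 + Y\right) = 24 + 8 Y$)
$K{\left(J,R \right)} = \left(4 + J\right)^{2}$
$\frac{1425}{K{\left(-1,B{\left(7 \right)} \right)}} + \frac{1468}{2151} = \frac{1425}{\left(4 - 1\right)^{2}} + \frac{1468}{2151} = \frac{1425}{3^{2}} + 1468 \cdot \frac{1}{2151} = \frac{1425}{9} + \frac{1468}{2151} = 1425 \cdot \frac{1}{9} + \frac{1468}{2151} = \frac{475}{3} + \frac{1468}{2151} = \frac{342043}{2151}$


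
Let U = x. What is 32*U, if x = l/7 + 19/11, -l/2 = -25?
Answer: 21856/77 ≈ 283.84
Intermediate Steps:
l = 50 (l = -2*(-25) = 50)
x = 683/77 (x = 50/7 + 19/11 = 683/77 ≈ 8.8701)
U = 683/77 ≈ 8.8701
32*U = 32*(683/77) = 21856/77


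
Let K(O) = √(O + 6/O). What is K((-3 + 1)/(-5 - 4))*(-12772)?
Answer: -89404*√5/3 ≈ -66638.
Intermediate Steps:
K((-3 + 1)/(-5 - 4))*(-12772) = √((-3 + 1)/(-5 - 4) + 6/(((-3 + 1)/(-5 - 4))))*(-12772) = √(-2/(-9) + 6/((-2/(-9))))*(-12772) = √(-2*(-⅑) + 6/((-2*(-⅑))))*(-12772) = √(2/9 + 6/(2/9))*(-12772) = √(2/9 + 6*(9/2))*(-12772) = √(2/9 + 27)*(-12772) = √(245/9)*(-12772) = (7*√5/3)*(-12772) = -89404*√5/3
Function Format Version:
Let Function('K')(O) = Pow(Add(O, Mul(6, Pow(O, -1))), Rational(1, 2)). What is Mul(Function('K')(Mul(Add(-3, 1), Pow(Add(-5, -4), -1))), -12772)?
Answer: Mul(Rational(-89404, 3), Pow(5, Rational(1, 2))) ≈ -66638.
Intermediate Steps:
Mul(Function('K')(Mul(Add(-3, 1), Pow(Add(-5, -4), -1))), -12772) = Mul(Pow(Add(Mul(Add(-3, 1), Pow(Add(-5, -4), -1)), Mul(6, Pow(Mul(Add(-3, 1), Pow(Add(-5, -4), -1)), -1))), Rational(1, 2)), -12772) = Mul(Pow(Add(Mul(-2, Pow(-9, -1)), Mul(6, Pow(Mul(-2, Pow(-9, -1)), -1))), Rational(1, 2)), -12772) = Mul(Pow(Add(Mul(-2, Rational(-1, 9)), Mul(6, Pow(Mul(-2, Rational(-1, 9)), -1))), Rational(1, 2)), -12772) = Mul(Pow(Add(Rational(2, 9), Mul(6, Pow(Rational(2, 9), -1))), Rational(1, 2)), -12772) = Mul(Pow(Add(Rational(2, 9), Mul(6, Rational(9, 2))), Rational(1, 2)), -12772) = Mul(Pow(Add(Rational(2, 9), 27), Rational(1, 2)), -12772) = Mul(Pow(Rational(245, 9), Rational(1, 2)), -12772) = Mul(Mul(Rational(7, 3), Pow(5, Rational(1, 2))), -12772) = Mul(Rational(-89404, 3), Pow(5, Rational(1, 2)))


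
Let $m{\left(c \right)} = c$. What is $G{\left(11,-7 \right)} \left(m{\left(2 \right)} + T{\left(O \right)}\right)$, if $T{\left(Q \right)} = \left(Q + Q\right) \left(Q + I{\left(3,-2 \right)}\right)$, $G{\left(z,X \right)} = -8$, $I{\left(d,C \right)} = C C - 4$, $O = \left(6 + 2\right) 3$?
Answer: $-9232$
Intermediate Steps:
$O = 24$ ($O = 8 \cdot 3 = 24$)
$I{\left(d,C \right)} = -4 + C^{2}$ ($I{\left(d,C \right)} = C^{2} - 4 = -4 + C^{2}$)
$T{\left(Q \right)} = 2 Q^{2}$ ($T{\left(Q \right)} = \left(Q + Q\right) \left(Q - \left(4 - \left(-2\right)^{2}\right)\right) = 2 Q \left(Q + \left(-4 + 4\right)\right) = 2 Q \left(Q + 0\right) = 2 Q Q = 2 Q^{2}$)
$G{\left(11,-7 \right)} \left(m{\left(2 \right)} + T{\left(O \right)}\right) = - 8 \left(2 + 2 \cdot 24^{2}\right) = - 8 \left(2 + 2 \cdot 576\right) = - 8 \left(2 + 1152\right) = \left(-8\right) 1154 = -9232$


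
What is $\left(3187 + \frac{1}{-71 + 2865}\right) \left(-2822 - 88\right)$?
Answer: $- \frac{12956016945}{1397} \approx -9.2742 \cdot 10^{6}$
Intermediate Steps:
$\left(3187 + \frac{1}{-71 + 2865}\right) \left(-2822 - 88\right) = \left(3187 + \frac{1}{2794}\right) \left(-2910\right) = \frac{8904479}{2794} \left(-2910\right) = - \frac{12956016945}{1397}$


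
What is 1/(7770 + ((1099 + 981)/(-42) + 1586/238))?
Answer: 357/2758589 ≈ 0.00012941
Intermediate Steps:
1/(7770 + ((1099 + 981)/(-42) + 1586/238)) = 1/(7770 + (2080*(-1/42) + 1586*(1/238))) = 1/(7770 + (-1040/21 + 793/119)) = 1/(7770 - 15301/357) = 1/(2758589/357) = 357/2758589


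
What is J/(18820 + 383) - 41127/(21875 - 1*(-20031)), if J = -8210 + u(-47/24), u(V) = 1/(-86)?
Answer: -24376926358/17301499737 ≈ -1.4089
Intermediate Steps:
u(V) = -1/86
J = -706061/86 (J = -8210 - 1/86 = -706061/86 ≈ -8210.0)
J/(18820 + 383) - 41127/(21875 - 1*(-20031)) = -706061/(86*(18820 + 383)) - 41127/(21875 - 1*(-20031)) = -706061/86/19203 - 41127/(21875 + 20031) = -706061/86*1/19203 - 41127/41906 = -706061/1651458 - 41127*1/41906 = -706061/1651458 - 41127/41906 = -24376926358/17301499737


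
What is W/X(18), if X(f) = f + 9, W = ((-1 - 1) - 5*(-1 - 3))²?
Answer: 12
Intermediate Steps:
W = 324 (W = (-2 - 5*(-4))² = (-2 + 20)² = 18² = 324)
X(f) = 9 + f
W/X(18) = 324/(9 + 18) = 324/27 = 324*(1/27) = 12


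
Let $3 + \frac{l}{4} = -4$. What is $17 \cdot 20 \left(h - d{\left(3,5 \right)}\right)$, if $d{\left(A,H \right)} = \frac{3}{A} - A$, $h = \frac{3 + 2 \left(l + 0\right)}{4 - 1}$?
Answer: $- \frac{15980}{3} \approx -5326.7$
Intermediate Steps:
$l = -28$ ($l = -12 + 4 \left(-4\right) = -12 - 16 = -28$)
$h = - \frac{53}{3}$ ($h = \frac{3 + 2 \left(-28 + 0\right)}{4 - 1} = \frac{3 + 2 \left(-28\right)}{3} = \left(3 - 56\right) \frac{1}{3} = \left(-53\right) \frac{1}{3} = - \frac{53}{3} \approx -17.667$)
$d{\left(A,H \right)} = - A + \frac{3}{A}$
$17 \cdot 20 \left(h - d{\left(3,5 \right)}\right) = 17 \cdot 20 \left(- \frac{53}{3} - \left(\left(-1\right) 3 + \frac{3}{3}\right)\right) = 340 \left(- \frac{53}{3} - \left(-3 + 3 \cdot \frac{1}{3}\right)\right) = 340 \left(- \frac{53}{3} - \left(-3 + 1\right)\right) = 340 \left(- \frac{53}{3} - -2\right) = 340 \left(- \frac{53}{3} + 2\right) = 340 \left(- \frac{47}{3}\right) = - \frac{15980}{3}$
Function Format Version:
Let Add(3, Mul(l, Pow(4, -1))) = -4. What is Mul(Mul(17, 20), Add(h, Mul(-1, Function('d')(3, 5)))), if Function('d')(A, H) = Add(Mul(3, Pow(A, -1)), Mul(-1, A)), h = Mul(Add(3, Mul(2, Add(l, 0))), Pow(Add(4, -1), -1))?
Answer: Rational(-15980, 3) ≈ -5326.7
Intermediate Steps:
l = -28 (l = Add(-12, Mul(4, -4)) = Add(-12, -16) = -28)
h = Rational(-53, 3) (h = Mul(Add(3, Mul(2, Add(-28, 0))), Pow(Add(4, -1), -1)) = Mul(Add(3, Mul(2, -28)), Pow(3, -1)) = Mul(Add(3, -56), Rational(1, 3)) = Mul(-53, Rational(1, 3)) = Rational(-53, 3) ≈ -17.667)
Function('d')(A, H) = Add(Mul(-1, A), Mul(3, Pow(A, -1)))
Mul(Mul(17, 20), Add(h, Mul(-1, Function('d')(3, 5)))) = Mul(Mul(17, 20), Add(Rational(-53, 3), Mul(-1, Add(Mul(-1, 3), Mul(3, Pow(3, -1)))))) = Mul(340, Add(Rational(-53, 3), Mul(-1, Add(-3, Mul(3, Rational(1, 3)))))) = Mul(340, Add(Rational(-53, 3), Mul(-1, Add(-3, 1)))) = Mul(340, Add(Rational(-53, 3), Mul(-1, -2))) = Mul(340, Add(Rational(-53, 3), 2)) = Mul(340, Rational(-47, 3)) = Rational(-15980, 3)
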